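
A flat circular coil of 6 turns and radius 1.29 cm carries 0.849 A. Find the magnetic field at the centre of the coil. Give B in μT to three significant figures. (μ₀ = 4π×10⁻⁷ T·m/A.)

For an N-turn flat coil, B = Nμ₀I/(2R) with R = 0.0129 m.
B = 6 × 4.14×10⁻⁵ T = 2.48×10⁻⁴ T.

B ≈ 248 μT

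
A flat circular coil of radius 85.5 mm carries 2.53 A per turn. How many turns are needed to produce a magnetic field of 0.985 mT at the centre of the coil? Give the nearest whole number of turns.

For an N-turn coil, B = Nμ₀I/(2R). A single turn gives B₁ = 1.86×10⁻⁵ T with R = 0.0855 m.
N = B/B₁ = 9.85×10⁻⁴ / 1.86×10⁻⁵ = 52.98.

N = 53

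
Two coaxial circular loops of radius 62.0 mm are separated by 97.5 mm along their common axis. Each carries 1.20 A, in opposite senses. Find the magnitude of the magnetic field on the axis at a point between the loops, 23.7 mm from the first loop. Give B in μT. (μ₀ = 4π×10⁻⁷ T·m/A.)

B ≈ 6.67 μT

Each loop contributes B = μ₀IR²/[2(R²+z²)^(3/2)] on the axis, with z measured from that loop.
Loop 1 (z = 0.0237 m): B₁ = 9.91×10⁻⁶ T. Loop 2 (z = 0.0738 m): B₂ = 3.24×10⁻⁶ T.
The fields oppose: B = |B₁ − B₂| = 6.67×10⁻⁶ T.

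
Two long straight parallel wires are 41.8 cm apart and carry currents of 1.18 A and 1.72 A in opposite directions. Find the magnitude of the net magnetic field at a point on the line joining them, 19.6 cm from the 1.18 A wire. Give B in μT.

B ≈ 2.75 μT

Each long wire gives B = μ₀I/(2πd). Distances are d₁ = 0.196 m and d₂ = 0.222 m.
B₁ = 1.20×10⁻⁶ T, B₂ = 1.55×10⁻⁶ T.
Between antiparallel currents both contributions point the same way, so they add. B = B₁ + B₂ = 1.20×10⁻⁶ + 1.55×10⁻⁶ = 2.75×10⁻⁶ T.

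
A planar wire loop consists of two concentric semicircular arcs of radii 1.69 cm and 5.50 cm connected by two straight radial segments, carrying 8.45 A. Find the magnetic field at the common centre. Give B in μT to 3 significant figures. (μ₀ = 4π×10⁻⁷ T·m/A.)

The radial connectors point toward the centre, so dl × r̂ = 0 and they contribute nothing.
Each semicircle gives μ₀I/(4R): inner arc 1.57×10⁻⁴ T, outer arc 4.83×10⁻⁵ T.
The two arcs carry current in opposite angular senses, so their fields oppose: B = |1.57×10⁻⁴ − 4.83×10⁻⁵| = 1.09×10⁻⁴ T.

B ≈ 109 μT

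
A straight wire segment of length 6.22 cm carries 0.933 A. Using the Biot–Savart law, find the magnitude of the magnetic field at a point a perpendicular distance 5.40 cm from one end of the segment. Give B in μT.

For a finite straight segment, B = (μ₀I/4πd)(sinθ₁ + sinθ₂), where θ₁, θ₂ are the angles from the perpendicular to each end.
The perpendicular foot is at one end, so the two end-offsets along the wire are 0 and L = 0.0622 m.
sinθ₁ = 0/√(0²+0.054²) = 0.0000; sinθ₂ = 0.0622/√(0.0622²+0.054²) = 0.7551.
B = (4π×10⁻⁷ × 0.933) / (4π × 0.054) × (0.0000 + 0.7551) = 1.30×10⁻⁶ T.

B ≈ 1.30 μT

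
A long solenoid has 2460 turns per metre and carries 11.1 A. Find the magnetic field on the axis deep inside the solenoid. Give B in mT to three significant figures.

Inside a long solenoid, B = μ₀nI with n = 2460 turns/m.
B = 4π×10⁻⁷ × 2460 × 11.1 = 3.43×10⁻² T.

B ≈ 34.3 mT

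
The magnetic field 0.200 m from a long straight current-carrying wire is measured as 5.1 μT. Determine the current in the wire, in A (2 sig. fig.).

For a long straight wire B = μ₀I/(2πd), so I = 2πdB/μ₀.
I = 2π × 0.2 × 5.10×10⁻⁶ / (4π×10⁻⁷) = 5.10 A.

I ≈ 5.1 A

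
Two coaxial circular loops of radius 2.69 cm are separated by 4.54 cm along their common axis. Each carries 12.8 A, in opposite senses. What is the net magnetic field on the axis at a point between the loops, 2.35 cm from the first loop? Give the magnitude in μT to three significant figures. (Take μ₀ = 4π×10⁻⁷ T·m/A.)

Each loop contributes B = μ₀IR²/[2(R²+z²)^(3/2)] on the axis, with z measured from that loop.
Loop 1 (z = 0.0235 m): B₁ = 1.28×10⁻⁴ T. Loop 2 (z = 0.0219 m): B₂ = 1.39×10⁻⁴ T.
The fields oppose: B = |B₁ − B₂| = 1.17×10⁻⁵ T.

B ≈ 11.7 μT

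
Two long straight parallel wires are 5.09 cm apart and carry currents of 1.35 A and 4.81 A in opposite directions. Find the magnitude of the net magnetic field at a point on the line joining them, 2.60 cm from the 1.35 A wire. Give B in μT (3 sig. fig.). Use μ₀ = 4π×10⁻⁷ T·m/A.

B ≈ 49.0 μT

Each long wire gives B = μ₀I/(2πd). Distances are d₁ = 0.026 m and d₂ = 0.0249 m.
B₁ = 1.04×10⁻⁵ T, B₂ = 3.86×10⁻⁵ T.
Between antiparallel currents both contributions point the same way, so they add. B = B₁ + B₂ = 1.04×10⁻⁵ + 3.86×10⁻⁵ = 4.90×10⁻⁵ T.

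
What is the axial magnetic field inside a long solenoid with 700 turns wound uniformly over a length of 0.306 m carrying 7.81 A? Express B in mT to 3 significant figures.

Inside a long solenoid, B = μ₀nI with n = 2288 turns/m.
B = 4π×10⁻⁷ × 2288 × 7.81 = 2.25×10⁻² T.

B ≈ 22.5 mT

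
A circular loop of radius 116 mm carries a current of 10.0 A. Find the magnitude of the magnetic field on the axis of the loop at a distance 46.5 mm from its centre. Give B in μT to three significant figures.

On the axis of a circular loop, B = μ₀IR² / [2(R²+z²)^(3/2)].
R² + z² = (0.116)² + (0.0465)² = 0.01562 m², and (R²+z²)^(3/2) = 1.95×10⁻³ m³.
B = (4π×10⁻⁷ × 10.0 × 0.01346) / (2 × 1.95×10⁻³) = 4.33×10⁻⁵ T.

B ≈ 43.3 μT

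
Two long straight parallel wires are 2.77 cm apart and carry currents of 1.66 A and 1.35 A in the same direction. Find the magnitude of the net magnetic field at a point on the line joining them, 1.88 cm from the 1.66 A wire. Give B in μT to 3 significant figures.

B ≈ 12.7 μT

Each long wire gives B = μ₀I/(2πd). Distances are d₁ = 0.0188 m and d₂ = 0.0089 m.
B₁ = 1.77×10⁻⁵ T, B₂ = 3.03×10⁻⁵ T.
Between parallel currents the two contributions point in opposite directions, so they subtract. B = |B₁ − B₂| = |1.77×10⁻⁵ − 3.03×10⁻⁵| = 1.27×10⁻⁵ T.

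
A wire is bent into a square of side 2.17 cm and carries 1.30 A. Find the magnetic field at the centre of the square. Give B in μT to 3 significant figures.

B ≈ 67.8 μT

Each side is a finite straight segment at perpendicular distance d = a/(2 tan(π/4)) = 0.01085 m from the centre, with end-angles ±π/4.
One side contributes B₁ = (μ₀I/4πd)·2 sin(π/4) = 1.69×10⁻⁵ T.
All 4 sides add in the same direction: B = 4 × 1.69×10⁻⁵ = 6.78×10⁻⁵ T.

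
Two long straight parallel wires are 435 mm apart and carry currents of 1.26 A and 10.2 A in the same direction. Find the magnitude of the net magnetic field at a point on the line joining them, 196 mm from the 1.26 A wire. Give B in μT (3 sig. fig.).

Each long wire gives B = μ₀I/(2πd). Distances are d₁ = 0.196 m and d₂ = 0.239 m.
B₁ = 1.29×10⁻⁶ T, B₂ = 8.54×10⁻⁶ T.
Between parallel currents the two contributions point in opposite directions, so they subtract. B = |B₁ − B₂| = |1.29×10⁻⁶ − 8.54×10⁻⁶| = 7.25×10⁻⁶ T.

B ≈ 7.25 μT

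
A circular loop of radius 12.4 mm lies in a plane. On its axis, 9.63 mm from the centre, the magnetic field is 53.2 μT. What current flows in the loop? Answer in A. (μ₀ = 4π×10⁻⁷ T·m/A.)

On the axis of a loop, B = μ₀IR²/[2(R²+z²)^(3/2)], so I = 2B(R²+z²)^(3/2)/(μ₀R²).
R² + z² = 0.0001538 + 9.274×10⁻⁵ = 0.0002465 m²; raised to 3/2 gives 3.87×10⁻⁶ m³.
I = 2 × 5.32×10⁻⁵ × 3.87×10⁻⁶ / (1.26×10⁻⁶ × 0.0001538) = 2.13 A.

I ≈ 2.13 A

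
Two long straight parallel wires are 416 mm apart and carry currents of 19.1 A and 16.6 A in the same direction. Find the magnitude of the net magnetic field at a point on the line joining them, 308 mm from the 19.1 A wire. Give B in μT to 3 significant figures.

B ≈ 18.3 μT

Each long wire gives B = μ₀I/(2πd). Distances are d₁ = 0.308 m and d₂ = 0.108 m.
B₁ = 1.24×10⁻⁵ T, B₂ = 3.07×10⁻⁵ T.
Between parallel currents the two contributions point in opposite directions, so they subtract. B = |B₁ − B₂| = |1.24×10⁻⁵ − 3.07×10⁻⁵| = 1.83×10⁻⁵ T.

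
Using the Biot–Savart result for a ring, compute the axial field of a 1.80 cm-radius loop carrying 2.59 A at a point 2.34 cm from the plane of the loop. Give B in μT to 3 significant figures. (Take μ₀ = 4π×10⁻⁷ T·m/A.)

B ≈ 20.5 μT

On the axis of a circular loop, B = μ₀IR² / [2(R²+z²)^(3/2)].
R² + z² = (0.018)² + (0.0234)² = 0.0008716 m², and (R²+z²)^(3/2) = 2.57×10⁻⁵ m³.
B = (4π×10⁻⁷ × 2.59 × 0.000324) / (2 × 2.57×10⁻⁵) = 2.05×10⁻⁵ T.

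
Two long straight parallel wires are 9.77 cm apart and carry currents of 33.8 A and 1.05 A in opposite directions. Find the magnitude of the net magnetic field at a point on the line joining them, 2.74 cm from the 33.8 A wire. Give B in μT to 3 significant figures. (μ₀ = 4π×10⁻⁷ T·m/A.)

Each long wire gives B = μ₀I/(2πd). Distances are d₁ = 0.0274 m and d₂ = 0.0703 m.
B₁ = 2.47×10⁻⁴ T, B₂ = 2.99×10⁻⁶ T.
Between antiparallel currents both contributions point the same way, so they add. B = B₁ + B₂ = 2.47×10⁻⁴ + 2.99×10⁻⁶ = 2.50×10⁻⁴ T.

B ≈ 250 μT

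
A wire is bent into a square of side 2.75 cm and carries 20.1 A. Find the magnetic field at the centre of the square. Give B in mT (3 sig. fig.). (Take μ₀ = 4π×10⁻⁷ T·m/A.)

Each side is a finite straight segment at perpendicular distance d = a/(2 tan(π/4)) = 0.01375 m from the centre, with end-angles ±π/4.
One side contributes B₁ = (μ₀I/4πd)·2 sin(π/4) = 2.07×10⁻⁴ T.
All 4 sides add in the same direction: B = 4 × 2.07×10⁻⁴ = 8.27×10⁻⁴ T.

B ≈ 0.827 mT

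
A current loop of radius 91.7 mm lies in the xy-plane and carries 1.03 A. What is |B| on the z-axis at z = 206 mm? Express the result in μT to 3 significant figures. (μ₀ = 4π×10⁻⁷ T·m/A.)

On the axis of a circular loop, B = μ₀IR² / [2(R²+z²)^(3/2)].
R² + z² = (0.0917)² + (0.206)² = 0.05084 m², and (R²+z²)^(3/2) = 1.15×10⁻² m³.
B = (4π×10⁻⁷ × 1.03 × 0.008409) / (2 × 1.15×10⁻²) = 4.75×10⁻⁷ T.

B ≈ 0.475 μT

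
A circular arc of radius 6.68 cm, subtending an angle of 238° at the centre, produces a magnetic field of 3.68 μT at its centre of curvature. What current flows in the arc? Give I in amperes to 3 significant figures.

For a circular arc, B = μ₀Iφ/(4πR) with φ in radians; here φ = 4.154 rad.
So I = 4πRB/(μ₀φ) = 4π × 0.0668 × 3.68×10⁻⁶ / (4π×10⁻⁷ × 4.154) = 0.592 A.

I ≈ 0.592 A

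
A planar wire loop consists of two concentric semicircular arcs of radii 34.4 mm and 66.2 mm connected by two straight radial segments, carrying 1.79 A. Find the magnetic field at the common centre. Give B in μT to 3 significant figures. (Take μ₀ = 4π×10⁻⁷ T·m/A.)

B ≈ 7.85 μT

The radial connectors point toward the centre, so dl × r̂ = 0 and they contribute nothing.
Each semicircle gives μ₀I/(4R): inner arc 1.63×10⁻⁵ T, outer arc 8.49×10⁻⁶ T.
The two arcs carry current in opposite angular senses, so their fields oppose: B = |1.63×10⁻⁵ − 8.49×10⁻⁶| = 7.85×10⁻⁶ T.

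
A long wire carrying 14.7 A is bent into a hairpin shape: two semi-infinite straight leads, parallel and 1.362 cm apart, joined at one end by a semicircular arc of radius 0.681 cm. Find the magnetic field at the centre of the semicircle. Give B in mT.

The semicircular arc contributes B_arc = μ₀I·π/(4πR) = μ₀I/(4R) = 6.78×10⁻⁴ T.
Each semi-infinite lead is at perpendicular distance R = 0.00681 m from the centre, with the perpendicular foot at its near end, so it contributes μ₀I/(4πR); both point the same way, together 4.32×10⁻⁴ T.
Arc and leads all point the same direction: B = 6.78×10⁻⁴ + 4.32×10⁻⁴ = 1.11×10⁻³ T.

B ≈ 1.11 mT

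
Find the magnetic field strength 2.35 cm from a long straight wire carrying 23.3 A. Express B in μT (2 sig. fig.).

For an infinitely long straight wire, B = μ₀I/(2πd).
B = (4π×10⁻⁷ × 23.3) / (2π × 0.0235) = 1.98×10⁻⁴ T.

B ≈ 200 μT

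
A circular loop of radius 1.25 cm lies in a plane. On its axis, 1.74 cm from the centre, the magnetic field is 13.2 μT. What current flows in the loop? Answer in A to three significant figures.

I ≈ 1.32 A

On the axis of a loop, B = μ₀IR²/[2(R²+z²)^(3/2)], so I = 2B(R²+z²)^(3/2)/(μ₀R²).
R² + z² = 0.0001563 + 0.0003028 = 0.000459 m²; raised to 3/2 gives 9.83×10⁻⁶ m³.
I = 2 × 1.32×10⁻⁵ × 9.83×10⁻⁶ / (1.26×10⁻⁶ × 0.0001563) = 1.32 A.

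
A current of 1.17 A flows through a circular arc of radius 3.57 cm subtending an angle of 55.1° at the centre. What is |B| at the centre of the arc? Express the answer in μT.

The Biot–Savart field of a circular arc at its centre is B = μ₀Iφ/(4πR), with φ = 0.9617 rad.
B = (4π×10⁻⁷ × 1.17 × 0.9617) / (4π × 0.0357) = 3.15×10⁻⁶ T.

B ≈ 3.15 μT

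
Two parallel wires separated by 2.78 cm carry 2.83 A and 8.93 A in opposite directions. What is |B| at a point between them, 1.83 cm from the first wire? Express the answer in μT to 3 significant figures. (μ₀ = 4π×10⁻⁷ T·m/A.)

B ≈ 219 μT

Each long wire gives B = μ₀I/(2πd). Distances are d₁ = 0.0183 m and d₂ = 0.0095 m.
B₁ = 3.09×10⁻⁵ T, B₂ = 1.88×10⁻⁴ T.
Between antiparallel currents both contributions point the same way, so they add. B = B₁ + B₂ = 3.09×10⁻⁵ + 1.88×10⁻⁴ = 2.19×10⁻⁴ T.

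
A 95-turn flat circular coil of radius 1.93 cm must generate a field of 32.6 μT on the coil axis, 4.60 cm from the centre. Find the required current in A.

For an N-turn coil, B = Nμ₀IR²/[2(R²+z²)^(3/2)] with R = 0.0193 m, z = 0.046 m, so I = 2B(R²+z²)^(3/2)/(Nμ₀R²) = 2 × 3.26×10⁻⁵ × 1.24×10⁻⁴ / (95 × 4π×10⁻⁷ × 0.0003725) = 0.182 A.

I ≈ 0.182 A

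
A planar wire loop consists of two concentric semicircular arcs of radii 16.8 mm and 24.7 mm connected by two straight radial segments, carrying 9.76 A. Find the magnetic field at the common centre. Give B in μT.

B ≈ 58.4 μT

The radial connectors point toward the centre, so dl × r̂ = 0 and they contribute nothing.
Each semicircle gives μ₀I/(4R): inner arc 1.83×10⁻⁴ T, outer arc 1.24×10⁻⁴ T.
The two arcs carry current in opposite angular senses, so their fields oppose: B = |1.83×10⁻⁴ − 1.24×10⁻⁴| = 5.84×10⁻⁵ T.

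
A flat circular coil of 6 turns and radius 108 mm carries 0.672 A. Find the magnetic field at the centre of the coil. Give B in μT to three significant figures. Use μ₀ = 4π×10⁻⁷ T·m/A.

For an N-turn flat coil, B = Nμ₀I/(2R) with R = 0.108 m.
B = 6 × 3.91×10⁻⁶ T = 2.35×10⁻⁵ T.

B ≈ 23.5 μT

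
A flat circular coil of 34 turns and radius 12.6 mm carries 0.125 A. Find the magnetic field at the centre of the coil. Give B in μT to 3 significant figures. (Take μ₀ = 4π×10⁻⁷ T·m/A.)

B ≈ 212 μT

For an N-turn flat coil, B = Nμ₀I/(2R) with R = 0.0126 m.
B = 34 × 6.23×10⁻⁶ T = 2.12×10⁻⁴ T.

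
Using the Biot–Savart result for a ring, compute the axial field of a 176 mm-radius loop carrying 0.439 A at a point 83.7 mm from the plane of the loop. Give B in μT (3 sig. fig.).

On the axis of a circular loop, B = μ₀IR² / [2(R²+z²)^(3/2)].
R² + z² = (0.176)² + (0.0837)² = 0.03798 m², and (R²+z²)^(3/2) = 7.40×10⁻³ m³.
B = (4π×10⁻⁷ × 0.439 × 0.03098) / (2 × 7.40×10⁻³) = 1.15×10⁻⁶ T.

B ≈ 1.15 μT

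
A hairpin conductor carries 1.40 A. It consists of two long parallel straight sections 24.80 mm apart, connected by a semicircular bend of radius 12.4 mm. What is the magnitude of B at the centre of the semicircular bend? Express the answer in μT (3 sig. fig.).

The semicircular arc contributes B_arc = μ₀I·π/(4πR) = μ₀I/(4R) = 3.55×10⁻⁵ T.
Each semi-infinite lead is at perpendicular distance R = 0.0124 m from the centre, with the perpendicular foot at its near end, so it contributes μ₀I/(4πR); both point the same way, together 2.26×10⁻⁵ T.
Arc and leads all point the same direction: B = 3.55×10⁻⁵ + 2.26×10⁻⁵ = 5.81×10⁻⁵ T.

B ≈ 58.1 μT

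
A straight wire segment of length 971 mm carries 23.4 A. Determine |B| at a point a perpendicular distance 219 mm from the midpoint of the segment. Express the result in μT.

For a finite straight segment, B = (μ₀I/4πd)(sinθ₁ + sinθ₂), where θ₁, θ₂ are the angles from the perpendicular to each end.
The perpendicular from the point meets the wire at its midpoint, so each end is L/2 = 0.4855 m away along the wire.
sinθ₁ = 0.4855/√(0.4855²+0.219²) = 0.9116; sinθ₂ = 0.4855/√(0.4855²+0.219²) = 0.9116.
B = (4π×10⁻⁷ × 23.4) / (4π × 0.219) × (0.9116 + 0.9116) = 1.95×10⁻⁵ T.

B ≈ 19.5 μT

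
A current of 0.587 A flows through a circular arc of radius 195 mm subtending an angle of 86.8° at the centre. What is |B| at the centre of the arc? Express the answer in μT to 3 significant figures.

The Biot–Savart field of a circular arc at its centre is B = μ₀Iφ/(4πR), with φ = 1.515 rad.
B = (4π×10⁻⁷ × 0.587 × 1.515) / (4π × 0.195) = 4.56×10⁻⁷ T.

B ≈ 0.456 μT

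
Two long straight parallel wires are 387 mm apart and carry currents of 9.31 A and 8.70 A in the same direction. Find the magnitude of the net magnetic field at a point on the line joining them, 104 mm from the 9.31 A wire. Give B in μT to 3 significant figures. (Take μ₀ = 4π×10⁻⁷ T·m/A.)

Each long wire gives B = μ₀I/(2πd). Distances are d₁ = 0.104 m and d₂ = 0.283 m.
B₁ = 1.79×10⁻⁵ T, B₂ = 6.15×10⁻⁶ T.
Between parallel currents the two contributions point in opposite directions, so they subtract. B = |B₁ − B₂| = |1.79×10⁻⁵ − 6.15×10⁻⁶| = 1.18×10⁻⁵ T.

B ≈ 11.8 μT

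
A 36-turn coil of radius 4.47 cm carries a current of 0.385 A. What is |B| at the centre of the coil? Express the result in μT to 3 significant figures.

B ≈ 195 μT

For an N-turn flat coil, B = Nμ₀I/(2R) with R = 0.0447 m.
B = 36 × 5.41×10⁻⁶ T = 1.95×10⁻⁴ T.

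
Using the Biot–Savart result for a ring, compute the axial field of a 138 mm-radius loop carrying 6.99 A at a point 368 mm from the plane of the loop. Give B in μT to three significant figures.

On the axis of a circular loop, B = μ₀IR² / [2(R²+z²)^(3/2)].
R² + z² = (0.138)² + (0.368)² = 0.1545 m², and (R²+z²)^(3/2) = 6.07×10⁻² m³.
B = (4π×10⁻⁷ × 6.99 × 0.01904) / (2 × 6.07×10⁻²) = 1.38×10⁻⁶ T.

B ≈ 1.38 μT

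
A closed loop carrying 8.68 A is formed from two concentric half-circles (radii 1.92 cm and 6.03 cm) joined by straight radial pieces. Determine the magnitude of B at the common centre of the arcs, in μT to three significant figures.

B ≈ 96.8 μT

The radial connectors point toward the centre, so dl × r̂ = 0 and they contribute nothing.
Each semicircle gives μ₀I/(4R): inner arc 1.42×10⁻⁴ T, outer arc 4.52×10⁻⁵ T.
The two arcs carry current in opposite angular senses, so their fields oppose: B = |1.42×10⁻⁴ − 4.52×10⁻⁵| = 9.68×10⁻⁵ T.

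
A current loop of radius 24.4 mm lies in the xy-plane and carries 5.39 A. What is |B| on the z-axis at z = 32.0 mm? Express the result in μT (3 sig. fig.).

On the axis of a circular loop, B = μ₀IR² / [2(R²+z²)^(3/2)].
R² + z² = (0.0244)² + (0.032)² = 0.001619 m², and (R²+z²)^(3/2) = 6.52×10⁻⁵ m³.
B = (4π×10⁻⁷ × 5.39 × 0.0005954) / (2 × 6.52×10⁻⁵) = 3.09×10⁻⁵ T.

B ≈ 30.9 μT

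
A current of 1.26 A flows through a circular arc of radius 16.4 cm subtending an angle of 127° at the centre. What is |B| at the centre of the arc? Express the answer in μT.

B ≈ 1.70 μT

The Biot–Savart field of a circular arc at its centre is B = μ₀Iφ/(4πR), with φ = 2.217 rad.
B = (4π×10⁻⁷ × 1.26 × 2.217) / (4π × 0.164) = 1.70×10⁻⁶ T.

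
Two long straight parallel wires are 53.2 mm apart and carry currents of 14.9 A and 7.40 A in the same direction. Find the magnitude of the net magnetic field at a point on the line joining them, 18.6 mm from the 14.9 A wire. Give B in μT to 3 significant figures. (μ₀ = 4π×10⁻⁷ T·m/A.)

B ≈ 117 μT

Each long wire gives B = μ₀I/(2πd). Distances are d₁ = 0.0186 m and d₂ = 0.0346 m.
B₁ = 1.60×10⁻⁴ T, B₂ = 4.28×10⁻⁵ T.
Between parallel currents the two contributions point in opposite directions, so they subtract. B = |B₁ − B₂| = |1.60×10⁻⁴ − 4.28×10⁻⁵| = 1.17×10⁻⁴ T.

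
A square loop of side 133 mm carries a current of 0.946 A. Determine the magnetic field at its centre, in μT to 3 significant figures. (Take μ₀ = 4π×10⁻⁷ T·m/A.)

Each side is a finite straight segment at perpendicular distance d = a/(2 tan(π/4)) = 0.0665 m from the centre, with end-angles ±π/4.
One side contributes B₁ = (μ₀I/4πd)·2 sin(π/4) = 2.01×10⁻⁶ T.
All 4 sides add in the same direction: B = 4 × 2.01×10⁻⁶ = 8.05×10⁻⁶ T.

B ≈ 8.05 μT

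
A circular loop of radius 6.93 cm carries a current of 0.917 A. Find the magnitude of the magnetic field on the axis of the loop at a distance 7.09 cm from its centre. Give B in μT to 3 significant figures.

B ≈ 2.84 μT

On the axis of a circular loop, B = μ₀IR² / [2(R²+z²)^(3/2)].
R² + z² = (0.0693)² + (0.0709)² = 0.009829 m², and (R²+z²)^(3/2) = 9.75×10⁻⁴ m³.
B = (4π×10⁻⁷ × 0.917 × 0.004802) / (2 × 9.75×10⁻⁴) = 2.84×10⁻⁶ T.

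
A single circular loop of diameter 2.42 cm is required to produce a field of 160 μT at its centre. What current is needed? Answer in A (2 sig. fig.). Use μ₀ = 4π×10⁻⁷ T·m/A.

I ≈ 3.1 A

At the centre of a circular loop B = μ₀I/(2R), so I = 2RB/μ₀.
With R = 0.0121 m, I = 2 × 0.0121 × 1.60×10⁻⁴ / (4π×10⁻⁷) = 3.08 A.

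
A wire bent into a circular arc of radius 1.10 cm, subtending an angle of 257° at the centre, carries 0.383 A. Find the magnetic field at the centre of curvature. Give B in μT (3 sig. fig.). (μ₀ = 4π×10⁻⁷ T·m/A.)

B ≈ 15.6 μT

The Biot–Savart field of a circular arc at its centre is B = μ₀Iφ/(4πR), with φ = 4.485 rad.
B = (4π×10⁻⁷ × 0.383 × 4.485) / (4π × 0.011) = 1.56×10⁻⁵ T.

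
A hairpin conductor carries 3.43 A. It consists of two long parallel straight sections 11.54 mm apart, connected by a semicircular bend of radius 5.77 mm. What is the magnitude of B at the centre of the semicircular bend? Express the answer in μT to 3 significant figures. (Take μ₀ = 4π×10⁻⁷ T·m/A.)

B ≈ 306 μT

The semicircular arc contributes B_arc = μ₀I·π/(4πR) = μ₀I/(4R) = 1.87×10⁻⁴ T.
Each semi-infinite lead is at perpendicular distance R = 0.00577 m from the centre, with the perpendicular foot at its near end, so it contributes μ₀I/(4πR); both point the same way, together 1.19×10⁻⁴ T.
Arc and leads all point the same direction: B = 1.87×10⁻⁴ + 1.19×10⁻⁴ = 3.06×10⁻⁴ T.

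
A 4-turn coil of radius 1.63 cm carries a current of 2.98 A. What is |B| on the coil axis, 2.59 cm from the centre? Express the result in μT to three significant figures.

For an N-turn flat coil, B = Nμ₀IR²/[2(R²+z²)^(3/2)] with R = 0.0163 m, z = 0.0259 m.
B = 4 × 1.74×10⁻⁵ T = 6.94×10⁻⁵ T.

B ≈ 69.4 μT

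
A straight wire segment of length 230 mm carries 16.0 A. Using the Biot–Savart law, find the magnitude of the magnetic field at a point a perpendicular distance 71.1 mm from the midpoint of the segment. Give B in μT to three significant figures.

For a finite straight segment, B = (μ₀I/4πd)(sinθ₁ + sinθ₂), where θ₁, θ₂ are the angles from the perpendicular to each end.
The perpendicular from the point meets the wire at its midpoint, so each end is L/2 = 0.115 m away along the wire.
sinθ₁ = 0.115/√(0.115²+0.0711²) = 0.8506; sinθ₂ = 0.115/√(0.115²+0.0711²) = 0.8506.
B = (4π×10⁻⁷ × 16.0) / (4π × 0.0711) × (0.8506 + 0.8506) = 3.83×10⁻⁵ T.

B ≈ 38.3 μT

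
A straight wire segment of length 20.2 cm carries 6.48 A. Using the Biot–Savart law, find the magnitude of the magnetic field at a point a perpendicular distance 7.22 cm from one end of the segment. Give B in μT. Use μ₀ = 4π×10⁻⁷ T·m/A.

B ≈ 8.45 μT

For a finite straight segment, B = (μ₀I/4πd)(sinθ₁ + sinθ₂), where θ₁, θ₂ are the angles from the perpendicular to each end.
The perpendicular foot is at one end, so the two end-offsets along the wire are 0 and L = 0.202 m.
sinθ₁ = 0/√(0²+0.0722²) = 0.0000; sinθ₂ = 0.202/√(0.202²+0.0722²) = 0.9417.
B = (4π×10⁻⁷ × 6.48) / (4π × 0.0722) × (0.0000 + 0.9417) = 8.45×10⁻⁶ T.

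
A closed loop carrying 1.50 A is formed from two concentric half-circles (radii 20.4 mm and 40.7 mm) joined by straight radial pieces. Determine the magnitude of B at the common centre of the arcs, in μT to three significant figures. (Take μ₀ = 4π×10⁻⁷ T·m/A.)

B ≈ 11.5 μT

The radial connectors point toward the centre, so dl × r̂ = 0 and they contribute nothing.
Each semicircle gives μ₀I/(4R): inner arc 2.31×10⁻⁵ T, outer arc 1.16×10⁻⁵ T.
The two arcs carry current in opposite angular senses, so their fields oppose: B = |2.31×10⁻⁵ − 1.16×10⁻⁵| = 1.15×10⁻⁵ T.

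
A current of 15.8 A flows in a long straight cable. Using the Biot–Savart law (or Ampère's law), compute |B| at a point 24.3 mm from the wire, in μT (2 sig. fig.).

For an infinitely long straight wire, B = μ₀I/(2πd).
B = (4π×10⁻⁷ × 15.8) / (2π × 0.0243) = 1.30×10⁻⁴ T.

B ≈ 130 μT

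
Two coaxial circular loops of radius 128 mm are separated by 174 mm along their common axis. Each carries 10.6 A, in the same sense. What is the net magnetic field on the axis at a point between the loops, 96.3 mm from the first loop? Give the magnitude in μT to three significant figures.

Each loop contributes B = μ₀IR²/[2(R²+z²)^(3/2)] on the axis, with z measured from that loop.
Loop 1 (z = 0.0963 m): B₁ = 2.66×10⁻⁵ T. Loop 2 (z = 0.0777 m): B₂ = 3.25×10⁻⁵ T.
The fields add: B = B₁ + B₂ = 5.91×10⁻⁵ T.

B ≈ 59.1 μT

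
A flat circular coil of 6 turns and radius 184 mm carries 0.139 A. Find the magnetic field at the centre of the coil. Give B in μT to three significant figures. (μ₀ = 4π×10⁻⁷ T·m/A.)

For an N-turn flat coil, B = Nμ₀I/(2R) with R = 0.184 m.
B = 6 × 4.75×10⁻⁷ T = 2.85×10⁻⁶ T.

B ≈ 2.85 μT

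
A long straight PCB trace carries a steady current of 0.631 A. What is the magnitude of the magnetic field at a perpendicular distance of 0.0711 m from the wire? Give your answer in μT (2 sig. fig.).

B ≈ 1.8 μT

For an infinitely long straight wire, B = μ₀I/(2πd).
B = (4π×10⁻⁷ × 0.631) / (2π × 0.0711) = 1.77×10⁻⁶ T.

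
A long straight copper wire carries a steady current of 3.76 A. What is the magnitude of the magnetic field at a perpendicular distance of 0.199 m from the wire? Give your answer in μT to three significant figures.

B ≈ 3.78 μT

For an infinitely long straight wire, B = μ₀I/(2πd).
B = (4π×10⁻⁷ × 3.76) / (2π × 0.199) = 3.78×10⁻⁶ T.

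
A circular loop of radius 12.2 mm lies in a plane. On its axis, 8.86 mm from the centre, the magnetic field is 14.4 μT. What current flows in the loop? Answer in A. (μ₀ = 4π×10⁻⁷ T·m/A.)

I ≈ 0.528 A

On the axis of a loop, B = μ₀IR²/[2(R²+z²)^(3/2)], so I = 2B(R²+z²)^(3/2)/(μ₀R²).
R² + z² = 0.0001488 + 7.850×10⁻⁵ = 0.0002273 m²; raised to 3/2 gives 3.43×10⁻⁶ m³.
I = 2 × 1.44×10⁻⁵ × 3.43×10⁻⁶ / (1.26×10⁻⁶ × 0.0001488) = 0.528 A.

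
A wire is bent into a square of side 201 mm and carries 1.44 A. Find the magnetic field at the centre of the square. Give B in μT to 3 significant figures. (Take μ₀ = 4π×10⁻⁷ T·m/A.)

Each side is a finite straight segment at perpendicular distance d = a/(2 tan(π/4)) = 0.1005 m from the centre, with end-angles ±π/4.
One side contributes B₁ = (μ₀I/4πd)·2 sin(π/4) = 2.03×10⁻⁶ T.
All 4 sides add in the same direction: B = 4 × 2.03×10⁻⁶ = 8.11×10⁻⁶ T.

B ≈ 8.11 μT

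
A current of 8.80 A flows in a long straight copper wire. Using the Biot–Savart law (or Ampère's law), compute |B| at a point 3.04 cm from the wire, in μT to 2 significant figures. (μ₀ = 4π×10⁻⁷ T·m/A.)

For an infinitely long straight wire, B = μ₀I/(2πd).
B = (4π×10⁻⁷ × 8.80) / (2π × 0.0304) = 5.79×10⁻⁵ T.

B ≈ 58 μT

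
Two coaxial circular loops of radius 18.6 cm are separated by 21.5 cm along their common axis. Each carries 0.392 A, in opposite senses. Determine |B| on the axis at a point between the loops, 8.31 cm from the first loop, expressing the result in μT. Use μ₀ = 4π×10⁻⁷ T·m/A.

B ≈ 0.289 μT

Each loop contributes B = μ₀IR²/[2(R²+z²)^(3/2)] on the axis, with z measured from that loop.
Loop 1 (z = 0.0831 m): B₁ = 1.01×10⁻⁶ T. Loop 2 (z = 0.1319 m): B₂ = 7.19×10⁻⁷ T.
The fields oppose: B = |B₁ − B₂| = 2.89×10⁻⁷ T.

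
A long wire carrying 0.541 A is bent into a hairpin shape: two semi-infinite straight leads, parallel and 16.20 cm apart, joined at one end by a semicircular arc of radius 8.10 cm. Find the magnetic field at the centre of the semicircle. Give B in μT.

The semicircular arc contributes B_arc = μ₀I·π/(4πR) = μ₀I/(4R) = 2.10×10⁻⁶ T.
Each semi-infinite lead is at perpendicular distance R = 0.081 m from the centre, with the perpendicular foot at its near end, so it contributes μ₀I/(4πR); both point the same way, together 1.34×10⁻⁶ T.
Arc and leads all point the same direction: B = 2.10×10⁻⁶ + 1.34×10⁻⁶ = 3.43×10⁻⁶ T.

B ≈ 3.43 μT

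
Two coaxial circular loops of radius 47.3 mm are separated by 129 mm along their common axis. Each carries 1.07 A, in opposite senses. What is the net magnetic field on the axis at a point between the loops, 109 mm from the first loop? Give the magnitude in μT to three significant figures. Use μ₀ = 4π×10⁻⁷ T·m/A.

B ≈ 10.2 μT

Each loop contributes B = μ₀IR²/[2(R²+z²)^(3/2)] on the axis, with z measured from that loop.
Loop 1 (z = 0.109 m): B₁ = 8.97×10⁻⁷ T. Loop 2 (z = 0.02 m): B₂ = 1.11×10⁻⁵ T.
The fields oppose: B = |B₁ − B₂| = 1.02×10⁻⁵ T.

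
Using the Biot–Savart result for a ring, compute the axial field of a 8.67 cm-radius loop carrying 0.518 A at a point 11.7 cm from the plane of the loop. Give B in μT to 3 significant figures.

B ≈ 0.792 μT

On the axis of a circular loop, B = μ₀IR² / [2(R²+z²)^(3/2)].
R² + z² = (0.0867)² + (0.117)² = 0.02121 m², and (R²+z²)^(3/2) = 3.09×10⁻³ m³.
B = (4π×10⁻⁷ × 0.518 × 0.007517) / (2 × 3.09×10⁻³) = 7.92×10⁻⁷ T.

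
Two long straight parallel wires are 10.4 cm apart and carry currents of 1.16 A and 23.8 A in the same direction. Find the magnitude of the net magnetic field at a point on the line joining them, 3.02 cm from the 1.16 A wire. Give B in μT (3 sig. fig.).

B ≈ 56.8 μT

Each long wire gives B = μ₀I/(2πd). Distances are d₁ = 0.0302 m and d₂ = 0.0738 m.
B₁ = 7.68×10⁻⁶ T, B₂ = 6.45×10⁻⁵ T.
Between parallel currents the two contributions point in opposite directions, so they subtract. B = |B₁ − B₂| = |7.68×10⁻⁶ − 6.45×10⁻⁵| = 5.68×10⁻⁵ T.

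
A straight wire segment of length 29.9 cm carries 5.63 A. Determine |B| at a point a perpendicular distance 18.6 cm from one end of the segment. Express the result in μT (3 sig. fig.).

B ≈ 2.57 μT

For a finite straight segment, B = (μ₀I/4πd)(sinθ₁ + sinθ₂), where θ₁, θ₂ are the angles from the perpendicular to each end.
The perpendicular foot is at one end, so the two end-offsets along the wire are 0 and L = 0.299 m.
sinθ₁ = 0/√(0²+0.186²) = 0.0000; sinθ₂ = 0.299/√(0.299²+0.186²) = 0.8491.
B = (4π×10⁻⁷ × 5.63) / (4π × 0.186) × (0.0000 + 0.8491) = 2.57×10⁻⁶ T.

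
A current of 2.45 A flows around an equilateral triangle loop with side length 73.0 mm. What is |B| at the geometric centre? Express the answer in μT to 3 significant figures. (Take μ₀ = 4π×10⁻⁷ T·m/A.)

B ≈ 60.4 μT

Each side is a finite straight segment at perpendicular distance d = a/(2 tan(π/3)) = 0.02107 m from the centre, with end-angles ±π/3.
One side contributes B₁ = (μ₀I/4πd)·2 sin(π/3) = 2.01×10⁻⁵ T.
All 3 sides add in the same direction: B = 3 × 2.01×10⁻⁵ = 6.04×10⁻⁵ T.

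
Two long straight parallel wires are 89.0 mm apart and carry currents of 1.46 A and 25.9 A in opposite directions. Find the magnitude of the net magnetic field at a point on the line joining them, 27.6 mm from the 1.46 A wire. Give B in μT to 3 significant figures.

B ≈ 94.9 μT

Each long wire gives B = μ₀I/(2πd). Distances are d₁ = 0.0276 m and d₂ = 0.0614 m.
B₁ = 1.06×10⁻⁵ T, B₂ = 8.44×10⁻⁵ T.
Between antiparallel currents both contributions point the same way, so they add. B = B₁ + B₂ = 1.06×10⁻⁵ + 8.44×10⁻⁵ = 9.49×10⁻⁵ T.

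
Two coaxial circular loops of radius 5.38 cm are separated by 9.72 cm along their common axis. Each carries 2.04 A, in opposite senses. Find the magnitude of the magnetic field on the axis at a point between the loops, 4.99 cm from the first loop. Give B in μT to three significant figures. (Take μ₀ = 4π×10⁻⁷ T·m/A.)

B ≈ 0.702 μT

Each loop contributes B = μ₀IR²/[2(R²+z²)^(3/2)] on the axis, with z measured from that loop.
Loop 1 (z = 0.0499 m): B₁ = 9.39×10⁻⁶ T. Loop 2 (z = 0.0473 m): B₂ = 1.01×10⁻⁵ T.
The fields oppose: B = |B₁ − B₂| = 7.02×10⁻⁷ T.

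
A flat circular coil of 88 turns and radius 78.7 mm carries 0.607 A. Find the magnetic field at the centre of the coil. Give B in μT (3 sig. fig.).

For an N-turn flat coil, B = Nμ₀I/(2R) with R = 0.0787 m.
B = 88 × 4.85×10⁻⁶ T = 4.26×10⁻⁴ T.

B ≈ 426 μT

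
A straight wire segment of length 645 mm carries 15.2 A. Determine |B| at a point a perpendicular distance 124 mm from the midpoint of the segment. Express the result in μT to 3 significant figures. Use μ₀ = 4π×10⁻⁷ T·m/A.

For a finite straight segment, B = (μ₀I/4πd)(sinθ₁ + sinθ₂), where θ₁, θ₂ are the angles from the perpendicular to each end.
The perpendicular from the point meets the wire at its midpoint, so each end is L/2 = 0.3225 m away along the wire.
sinθ₁ = 0.3225/√(0.3225²+0.124²) = 0.9334; sinθ₂ = 0.3225/√(0.3225²+0.124²) = 0.9334.
B = (4π×10⁻⁷ × 15.2) / (4π × 0.124) × (0.9334 + 0.9334) = 2.29×10⁻⁵ T.

B ≈ 22.9 μT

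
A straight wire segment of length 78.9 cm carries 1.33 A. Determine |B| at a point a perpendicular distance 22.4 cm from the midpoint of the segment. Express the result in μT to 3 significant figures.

For a finite straight segment, B = (μ₀I/4πd)(sinθ₁ + sinθ₂), where θ₁, θ₂ are the angles from the perpendicular to each end.
The perpendicular from the point meets the wire at its midpoint, so each end is L/2 = 0.3945 m away along the wire.
sinθ₁ = 0.3945/√(0.3945²+0.224²) = 0.8696; sinθ₂ = 0.3945/√(0.3945²+0.224²) = 0.8696.
B = (4π×10⁻⁷ × 1.33) / (4π × 0.224) × (0.8696 + 0.8696) = 1.03×10⁻⁶ T.

B ≈ 1.03 μT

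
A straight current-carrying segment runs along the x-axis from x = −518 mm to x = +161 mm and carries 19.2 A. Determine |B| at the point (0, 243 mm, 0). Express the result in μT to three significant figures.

B ≈ 11.5 μT

For a finite straight segment, B = (μ₀I/4πd)(sinθ₁ + sinθ₂), where θ₁, θ₂ are the angles from the perpendicular to each end.
The perpendicular distance is d = 0.243 m; the end-offsets along the wire are a = 0.518 m and b = 0.161 m.
sinθ₁ = 0.518/√(0.518²+0.243²) = 0.9053; sinθ₂ = 0.161/√(0.161²+0.243²) = 0.5523.
B = (4π×10⁻⁷ × 19.2) / (4π × 0.243) × (0.9053 + 0.5523) = 1.15×10⁻⁵ T.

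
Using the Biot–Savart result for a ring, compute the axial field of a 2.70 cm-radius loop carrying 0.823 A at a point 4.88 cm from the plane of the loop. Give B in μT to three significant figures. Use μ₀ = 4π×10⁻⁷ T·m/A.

On the axis of a circular loop, B = μ₀IR² / [2(R²+z²)^(3/2)].
R² + z² = (0.027)² + (0.0488)² = 0.00311 m², and (R²+z²)^(3/2) = 1.73×10⁻⁴ m³.
B = (4π×10⁻⁷ × 0.823 × 0.000729) / (2 × 1.73×10⁻⁴) = 2.17×10⁻⁶ T.

B ≈ 2.17 μT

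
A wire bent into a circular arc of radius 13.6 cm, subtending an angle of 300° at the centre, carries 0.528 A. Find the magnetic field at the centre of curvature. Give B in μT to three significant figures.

B ≈ 2.03 μT

The Biot–Savart field of a circular arc at its centre is B = μ₀Iφ/(4πR), with φ = 5.236 rad.
B = (4π×10⁻⁷ × 0.528 × 5.236) / (4π × 0.136) = 2.03×10⁻⁶ T.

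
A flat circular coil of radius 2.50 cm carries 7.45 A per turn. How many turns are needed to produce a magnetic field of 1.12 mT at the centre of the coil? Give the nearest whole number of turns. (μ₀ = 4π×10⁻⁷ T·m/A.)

N = 6

For an N-turn coil, B = Nμ₀I/(2R). A single turn gives B₁ = 1.87×10⁻⁴ T with R = 0.025 m.
N = B/B₁ = 1.12×10⁻³ / 1.87×10⁻⁴ = 5.98.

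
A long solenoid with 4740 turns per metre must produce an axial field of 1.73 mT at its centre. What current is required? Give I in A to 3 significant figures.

Inside a long solenoid B = μ₀nI with n = 4740 m⁻¹, so I = B/(μ₀n).
I = 1.73×10⁻³ / (4π×10⁻⁷ × 4740) = 0.290 A.

I ≈ 0.290 A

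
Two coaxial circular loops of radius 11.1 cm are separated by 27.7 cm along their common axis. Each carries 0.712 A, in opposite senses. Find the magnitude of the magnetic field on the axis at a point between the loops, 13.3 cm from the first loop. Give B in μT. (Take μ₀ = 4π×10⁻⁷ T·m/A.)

Each loop contributes B = μ₀IR²/[2(R²+z²)^(3/2)] on the axis, with z measured from that loop.
Loop 1 (z = 0.133 m): B₁ = 1.06×10⁻⁶ T. Loop 2 (z = 0.144 m): B₂ = 9.17×10⁻⁷ T.
The fields oppose: B = |B₁ − B₂| = 1.43×10⁻⁷ T.

B ≈ 0.143 μT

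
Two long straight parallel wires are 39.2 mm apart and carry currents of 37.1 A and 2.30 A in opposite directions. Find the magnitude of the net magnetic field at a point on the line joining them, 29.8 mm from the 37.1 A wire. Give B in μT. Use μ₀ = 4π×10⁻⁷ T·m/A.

Each long wire gives B = μ₀I/(2πd). Distances are d₁ = 0.0298 m and d₂ = 0.0094 m.
B₁ = 2.49×10⁻⁴ T, B₂ = 4.89×10⁻⁵ T.
Between antiparallel currents both contributions point the same way, so they add. B = B₁ + B₂ = 2.49×10⁻⁴ + 4.89×10⁻⁵ = 2.98×10⁻⁴ T.

B ≈ 298 μT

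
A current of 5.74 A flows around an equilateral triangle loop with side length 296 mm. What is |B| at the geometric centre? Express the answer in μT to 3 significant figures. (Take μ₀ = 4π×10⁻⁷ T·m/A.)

Each side is a finite straight segment at perpendicular distance d = a/(2 tan(π/3)) = 0.08545 m from the centre, with end-angles ±π/3.
One side contributes B₁ = (μ₀I/4πd)·2 sin(π/3) = 1.16×10⁻⁵ T.
All 3 sides add in the same direction: B = 3 × 1.16×10⁻⁵ = 3.49×10⁻⁵ T.

B ≈ 34.9 μT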